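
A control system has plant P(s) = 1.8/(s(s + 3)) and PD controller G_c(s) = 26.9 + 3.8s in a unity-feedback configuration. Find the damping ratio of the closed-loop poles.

Forward path: (26.9 + 3.8s)·1.8/(s(s+3)). The closed-loop characteristic equation is s² + (3 + 1.8·3.8)s + 1.8·26.9 = 0.
That is s² + 9.84s + 48.42 = 0, so ω_n = 6.958 rad/s and ζ = 9.84/(2·6.958) = 0.7071.

ζ = 0.707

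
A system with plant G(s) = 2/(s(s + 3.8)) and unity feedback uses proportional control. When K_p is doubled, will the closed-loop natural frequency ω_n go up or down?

ω_n = √(2·K_p), which grows with K_p.

increase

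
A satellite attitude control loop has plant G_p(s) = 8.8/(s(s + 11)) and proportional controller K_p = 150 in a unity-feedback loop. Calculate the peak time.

From 1 + K_pG_p(s) = 0: s² + 11s + 1320 = 0 ⇒ ω_n = 36.33, ζ = 0.1514.
Damped frequency ω_d = ω_n√(1−ζ²) = 35.91 rad/s, so peak time T_p = π/ω_d = 0.0875 s.

T_p = 0.0875 s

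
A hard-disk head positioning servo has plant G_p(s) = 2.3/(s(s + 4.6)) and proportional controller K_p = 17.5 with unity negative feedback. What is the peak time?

Closed-loop characteristic equation: s² + 4.6s + 40.25 = 0, so ω_n = 6.344 rad/s and ζ = 4.6/(2·6.344) = 0.3625.
Damped frequency ω_d = ω_n√(1−ζ²) = 5.913 rad/s, so peak time T_p = π/ω_d = 0.531 s.

T_p = 0.531 s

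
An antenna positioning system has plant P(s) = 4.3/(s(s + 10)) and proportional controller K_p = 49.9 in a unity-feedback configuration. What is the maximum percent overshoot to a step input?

The closed-loop denominator s² + 10s + 214.6 gives ω_n = √214.6 = 14.65 and ζ = 10/(2ω_n) = 0.3413.
%OS = 100·exp(−πζ/√(1−ζ²)) = 100·exp(−π·0.3413/√0.8835) = 32%.

32%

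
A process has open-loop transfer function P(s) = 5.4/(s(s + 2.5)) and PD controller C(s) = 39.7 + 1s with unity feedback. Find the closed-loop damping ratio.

Forward path: (39.7 + 1s)·5.4/(s(s+2.5)). The closed-loop characteristic equation is s² + (2.5 + 5.4·1)s + 5.4·39.7 = 0.
That is s² + 7.9s + 214.4 = 0, so ω_n = 14.64 rad/s and ζ = 7.9/(2·14.64) = 0.2698.

ζ = 0.27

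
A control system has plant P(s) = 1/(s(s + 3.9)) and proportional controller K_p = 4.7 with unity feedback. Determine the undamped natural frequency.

The closed-loop denominator is s(s+3.9) + 4.7·1 = s² + 3.9s + 4.7.
So ω_n² = 4.7 ⇒ ω_n = 2.168 rad/s, and ζ = 3.9/(2ω_n) = 0.899.

ω_n = 2.17 rad/s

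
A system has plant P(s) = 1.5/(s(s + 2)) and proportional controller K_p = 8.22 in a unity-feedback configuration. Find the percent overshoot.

39.3%

The closed-loop denominator s² + 2s + 12.33 gives ω_n = √12.33 = 3.511 and ζ = 2/(2ω_n) = 0.2848.
%OS = 100·exp(−πζ/√(1−ζ²)) = 100·exp(−π·0.2848/√0.9189) = 39.3%.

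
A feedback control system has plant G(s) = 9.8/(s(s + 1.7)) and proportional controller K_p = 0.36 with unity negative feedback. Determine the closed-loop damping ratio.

1 + K_p·G(s) = 0 gives s² + 1.7s + 3.528 = 0.
Matching s² + 2ζω_n s + ω_n²: ω_n = √3.528 = 1.878 rad/s and 2ζω_n = 1.7, so ζ = 1.7/(2·1.878) = 0.453.

ζ = 0.453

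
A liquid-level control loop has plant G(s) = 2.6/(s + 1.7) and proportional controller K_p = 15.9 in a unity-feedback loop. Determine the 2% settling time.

T_s ≈ 0.0929 s

Closed-loop transfer function: T(s) = K_p·G(s)/(1 + K_p·G(s)) = 41.34/(s + 1.7 + 41.34) = 41.34/(s + 43.04).
Time constant τ = 1/43.04 = 0.02323 s, so the 2% settling time is about 4τ = 0.0929 s.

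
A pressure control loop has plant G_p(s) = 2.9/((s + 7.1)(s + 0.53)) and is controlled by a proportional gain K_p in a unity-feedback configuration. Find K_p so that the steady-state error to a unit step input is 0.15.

Steady-state error for a unit step on this type-0 loop is 1/(1 + K_p·G_p(0)).
G_p(0) = 0.7707. Require 1/(1 + K_p·0.7707) = 0.15, so 1 + 0.7707·K_p = 6.667.
K_p = (6.667 − 1)/0.7707 = 7.35.

K_p = 7.35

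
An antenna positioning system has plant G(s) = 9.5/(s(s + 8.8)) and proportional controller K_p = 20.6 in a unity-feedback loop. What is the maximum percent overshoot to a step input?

35.3%

From 1 + K_pG(s) = 0: s² + 8.8s + 195.7 = 0 ⇒ ω_n = 13.99, ζ = 0.3145.
%OS = 100·exp(−πζ/√(1−ζ²)) = 100·exp(−π·0.3145/√0.9011) = 35.3%.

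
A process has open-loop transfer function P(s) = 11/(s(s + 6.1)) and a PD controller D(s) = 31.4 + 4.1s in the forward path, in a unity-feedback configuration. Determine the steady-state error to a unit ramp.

0.0177

The loop has one pole at the origin (type 1). Velocity error constant K_v = lim_{s→0} s·D(s)P(s) = 31.4·11/6.1 = 56.62.
Steady-state error to a unit ramp: e_ss = 1/K_v = 0.0177.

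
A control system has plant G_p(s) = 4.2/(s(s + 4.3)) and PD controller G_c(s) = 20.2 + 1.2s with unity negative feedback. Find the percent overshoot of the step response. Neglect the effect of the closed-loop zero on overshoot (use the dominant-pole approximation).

15.8%

Forward path: (20.2 + 1.2s)·4.2/(s(s+4.3)). The closed-loop characteristic equation is s² + (4.3 + 4.2·1.2)s + 4.2·20.2 = 0.
That is s² + 9.34s + 84.84 = 0, so ω_n = 9.211 rad/s and ζ = 9.34/(2·9.211) = 0.507.
%OS = 100·exp(−πζ/√(1−ζ²)) = 15.8%.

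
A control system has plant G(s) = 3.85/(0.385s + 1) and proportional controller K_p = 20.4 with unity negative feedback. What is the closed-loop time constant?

Closed loop: T(s) = K_p·G/(1+K_p·G) = 78.54/(0.385s + 1 + 78.54), with pole at s = −(1 + 78.54)/0.385 = −206.6.
Closed-loop time constant τ = 1/206.6 = 0.00484 s.

τ = 0.00484 s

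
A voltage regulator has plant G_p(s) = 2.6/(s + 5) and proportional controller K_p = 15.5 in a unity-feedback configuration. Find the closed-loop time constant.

Closed-loop transfer function: T(s) = K_p·G_p(s)/(1 + K_p·G_p(s)) = 40.3/(s + 5 + 40.3) = 40.3/(s + 45.3).
Time constant τ = 1/45.3 = 0.0221 s.

τ = 0.0221 s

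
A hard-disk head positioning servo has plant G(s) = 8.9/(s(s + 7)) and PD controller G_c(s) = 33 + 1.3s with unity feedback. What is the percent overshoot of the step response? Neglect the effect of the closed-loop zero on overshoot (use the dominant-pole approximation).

13.2%

Forward path: (33 + 1.3s)·8.9/(s(s+7)). The closed-loop characteristic equation is s² + (7 + 8.9·1.3)s + 8.9·33 = 0.
That is s² + 18.57s + 293.7 = 0, so ω_n = 17.14 rad/s and ζ = 18.57/(2·17.14) = 0.5418.
%OS = 100·exp(−πζ/√(1−ζ²)) = 13.2%.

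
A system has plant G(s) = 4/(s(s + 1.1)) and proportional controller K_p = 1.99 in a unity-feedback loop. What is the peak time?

The closed-loop denominator s² + 1.1s + 7.96 gives ω_n = √7.96 = 2.821 and ζ = 1.1/(2ω_n) = 0.1949.
Damped frequency ω_d = ω_n√(1−ζ²) = 2.767 rad/s, so peak time T_p = π/ω_d = 1.14 s.

T_p = 1.14 s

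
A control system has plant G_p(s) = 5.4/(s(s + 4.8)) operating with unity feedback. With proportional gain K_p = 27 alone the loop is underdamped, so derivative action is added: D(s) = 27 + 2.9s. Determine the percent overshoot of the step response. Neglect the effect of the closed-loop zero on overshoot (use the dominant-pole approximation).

Forward path: (27 + 2.9s)·5.4/(s(s+4.8)). The closed-loop characteristic equation is s² + (4.8 + 5.4·2.9)s + 5.4·27 = 0.
That is s² + 20.46s + 145.8 = 0, so ω_n = 12.07 rad/s and ζ = 20.46/(2·12.07) = 0.8472.
%OS = 100·exp(−πζ/√(1−ζ²)) = 0.667%.

0.667%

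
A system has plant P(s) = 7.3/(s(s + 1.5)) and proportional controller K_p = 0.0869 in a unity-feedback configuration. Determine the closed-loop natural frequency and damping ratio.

1 + K_p·P(s) = 0 gives s² + 1.5s + 0.6344 = 0.
So ω_n² = 0.6344 ⇒ ω_n = 0.7965 rad/s, and ζ = 1.5/(2ω_n) = 0.942.

ω_n = 0.796 rad/s, ζ = 0.942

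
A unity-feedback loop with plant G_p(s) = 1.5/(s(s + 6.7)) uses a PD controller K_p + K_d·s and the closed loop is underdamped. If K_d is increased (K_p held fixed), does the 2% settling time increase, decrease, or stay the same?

decrease

Characteristic equation s² + (6.7 + 1.5K_d)s + 1.5K_p = 0: raising K_d increases ζω_n = (6.7+1.5K_d)/2 while the loop stays underdamped, so T_s ≈ 4/(ζω_n) decreases.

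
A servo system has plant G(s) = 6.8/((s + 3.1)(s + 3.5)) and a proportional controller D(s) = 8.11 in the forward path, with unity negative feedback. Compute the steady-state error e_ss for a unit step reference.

The loop is type 0. Static position error constant K_pos = D(0)·G(0) = 8.11·0.6267 = 5.083.
Steady-state error to a unit step: e_ss = 1/(1+K_pos) = 1/6.083 = 0.164.

0.164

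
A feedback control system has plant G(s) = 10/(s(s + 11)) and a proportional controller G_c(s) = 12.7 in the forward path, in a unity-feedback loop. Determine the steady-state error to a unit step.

The open loop G_c(s)G(s) has a pole at the origin (type 1), so the static position error constant is infinite and e_ss = 1/(1+∞) = 0.

0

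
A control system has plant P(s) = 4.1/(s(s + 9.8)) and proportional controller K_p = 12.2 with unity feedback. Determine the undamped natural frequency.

The closed-loop denominator is s(s+9.8) + 12.2·4.1 = s² + 9.8s + 50.02.
Matching s² + 2ζω_n s + ω_n²: ω_n = √50.02 = 7.072 rad/s and 2ζω_n = 9.8, so ζ = 9.8/(2·7.072) = 0.693.

ω_n = 7.07 rad/s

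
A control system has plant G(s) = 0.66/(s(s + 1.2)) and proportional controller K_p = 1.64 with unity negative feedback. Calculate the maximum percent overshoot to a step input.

10.9%

The closed-loop denominator s² + 1.2s + 1.082 gives ω_n = √1.082 = 1.04 and ζ = 1.2/(2ω_n) = 0.5767.
%OS = 100·exp(−πζ/√(1−ζ²)) = 100·exp(−π·0.5767/√0.6674) = 10.9%.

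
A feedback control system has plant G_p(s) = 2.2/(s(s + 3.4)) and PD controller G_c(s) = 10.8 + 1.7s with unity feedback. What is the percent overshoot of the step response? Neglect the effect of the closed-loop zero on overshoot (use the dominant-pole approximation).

Forward path: (10.8 + 1.7s)·2.2/(s(s+3.4)). The closed-loop characteristic equation is s² + (3.4 + 2.2·1.7)s + 2.2·10.8 = 0.
That is s² + 7.14s + 23.76 = 0, so ω_n = 4.874 rad/s and ζ = 7.14/(2·4.874) = 0.7324.
%OS = 100·exp(−πζ/√(1−ζ²)) = 3.41%.

3.41%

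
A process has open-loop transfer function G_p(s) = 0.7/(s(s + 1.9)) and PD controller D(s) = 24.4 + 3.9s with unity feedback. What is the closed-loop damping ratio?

Forward path: (24.4 + 3.9s)·0.7/(s(s+1.9)). The closed-loop characteristic equation is s² + (1.9 + 0.7·3.9)s + 0.7·24.4 = 0.
That is s² + 4.63s + 17.08 = 0, so ω_n = 4.133 rad/s and ζ = 4.63/(2·4.133) = 0.5602.

ζ = 0.56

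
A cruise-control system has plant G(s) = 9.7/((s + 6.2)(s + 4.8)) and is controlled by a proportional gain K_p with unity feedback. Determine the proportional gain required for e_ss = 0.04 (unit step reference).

K_p = 73.6

For a type-0 loop with proportional control, e_ss = 1/(1 + K_p·G(0)).
G(0) = 0.3259. Require 1/(1 + K_p·0.3259) = 0.04, so 1 + 0.3259·K_p = 25.
K_p = (25 − 1)/0.3259 = 73.6.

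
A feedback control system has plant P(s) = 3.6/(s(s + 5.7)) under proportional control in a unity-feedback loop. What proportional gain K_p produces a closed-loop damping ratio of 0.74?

K_p = 4.12

Closed-loop characteristic equation: s² + 5.7s + K_p·3.6 = 0.
So ω_n = √(3.6K_p) and 2ζω_n = 5.7, giving ζ = 5.7/(2√(3.6K_p)).
Setting ζ = 0.74: √(3.6K_p) = 5.7/(2·0.74) = 3.851, so K_p = 14.83/3.6 = 4.12.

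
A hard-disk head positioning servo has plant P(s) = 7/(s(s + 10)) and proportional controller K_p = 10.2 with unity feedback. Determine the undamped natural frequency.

ω_n = 8.45 rad/s

1 + K_p·P(s) = 0 gives s² + 10s + 71.4 = 0.
Matching s² + 2ζω_n s + ω_n²: ω_n = √71.4 = 8.45 rad/s and 2ζω_n = 10, so ζ = 10/(2·8.45) = 0.592.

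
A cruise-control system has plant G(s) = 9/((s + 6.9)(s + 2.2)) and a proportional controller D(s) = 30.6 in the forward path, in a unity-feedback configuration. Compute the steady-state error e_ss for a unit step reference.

The loop is type 0. Static position error constant K_pos = D(0)·G(0) = 30.6·0.5929 = 18.14.
Steady-state error to a unit step: e_ss = 1/(1+K_pos) = 1/19.14 = 0.0522.

0.0522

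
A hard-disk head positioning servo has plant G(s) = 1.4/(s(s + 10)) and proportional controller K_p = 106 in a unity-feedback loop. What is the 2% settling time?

T_s ≈ 0.8 s

Closed-loop characteristic equation: s² + 10s + 148.4 = 0, so ω_n = 12.18 rad/s and ζ = 10/(2·12.18) = 0.4104.
2% settling time T_s ≈ 4/(ζω_n) = 4/5 = 0.8 s.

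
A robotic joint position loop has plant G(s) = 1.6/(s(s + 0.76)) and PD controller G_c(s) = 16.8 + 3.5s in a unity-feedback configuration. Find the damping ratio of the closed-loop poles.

ζ = 0.613

Forward path: (16.8 + 3.5s)·1.6/(s(s+0.76)). The closed-loop characteristic equation is s² + (0.76 + 1.6·3.5)s + 1.6·16.8 = 0.
That is s² + 6.36s + 26.88 = 0, so ω_n = 5.185 rad/s and ζ = 6.36/(2·5.185) = 0.6134.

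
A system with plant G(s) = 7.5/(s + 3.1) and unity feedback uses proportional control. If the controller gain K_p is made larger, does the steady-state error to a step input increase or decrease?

decrease

e_ss = 1/(1 + K_p·G(0)); a larger K_p raises the denominator, so e_ss decreases.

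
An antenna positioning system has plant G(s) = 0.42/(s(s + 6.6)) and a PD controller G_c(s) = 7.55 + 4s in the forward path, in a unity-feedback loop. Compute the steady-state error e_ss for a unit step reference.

0

The open loop G_c(s)G(s) has a pole at the origin (type 1), so the static position error constant is infinite and e_ss = 1/(1+∞) = 0.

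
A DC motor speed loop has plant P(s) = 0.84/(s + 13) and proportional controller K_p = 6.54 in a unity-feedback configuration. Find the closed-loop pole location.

s = -18.49

Closed-loop transfer function: T(s) = K_p·P(s)/(1 + K_p·P(s)) = 5.494/(s + 13 + 5.494) = 5.494/(s + 18.49).
The closed-loop pole is at s = −18.49.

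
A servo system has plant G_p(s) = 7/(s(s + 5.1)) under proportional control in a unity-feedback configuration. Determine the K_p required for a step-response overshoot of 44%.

K_p = 14.5

From %OS = 100·exp(−πζ/√(1−ζ²)) = 44%, ζ = −ln(0.44)/√(π²+ln²(0.44)) = 0.2528.
Characteristic equation s² + 5.1s + 7K_p = 0 gives ζ = 5.1/(2√(7K_p)).
Setting ζ = 0.2528: √(7K_p) = 5.1/(2·0.2528) = 10.09, so K_p = 101.7/7 = 14.5.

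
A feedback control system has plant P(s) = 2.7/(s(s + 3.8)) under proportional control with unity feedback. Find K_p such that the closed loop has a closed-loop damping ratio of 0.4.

K_p = 8.36

Closed-loop characteristic equation: s² + 3.8s + K_p·2.7 = 0.
So ω_n = √(2.7K_p) and 2ζω_n = 3.8, giving ζ = 3.8/(2√(2.7K_p)).
Setting ζ = 0.4: √(2.7K_p) = 3.8/(2·0.4) = 4.75, so K_p = 22.56/2.7 = 8.36.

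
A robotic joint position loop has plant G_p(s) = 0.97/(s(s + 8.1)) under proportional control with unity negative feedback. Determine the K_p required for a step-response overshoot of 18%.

From %OS = 100·exp(−πζ/√(1−ζ²)) = 18%, ζ = −ln(0.18)/√(π²+ln²(0.18)) = 0.4791.
Characteristic equation s² + 8.1s + 0.97K_p = 0 gives ζ = 8.1/(2√(0.97K_p)).
Setting ζ = 0.4791: √(0.97K_p) = 8.1/(2·0.4791) = 8.453, so K_p = 71.46/0.97 = 73.7.

K_p = 73.7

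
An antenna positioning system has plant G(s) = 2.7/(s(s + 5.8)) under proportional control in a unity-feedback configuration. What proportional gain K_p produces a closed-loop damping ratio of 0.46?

K_p = 14.7

Closed-loop characteristic equation: s² + 5.8s + K_p·2.7 = 0.
So ω_n = √(2.7K_p) and 2ζω_n = 5.8, giving ζ = 5.8/(2√(2.7K_p)).
Setting ζ = 0.46: √(2.7K_p) = 5.8/(2·0.46) = 6.304, so K_p = 39.74/2.7 = 14.7.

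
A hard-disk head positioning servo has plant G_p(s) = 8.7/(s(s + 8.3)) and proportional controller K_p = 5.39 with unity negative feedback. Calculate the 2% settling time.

T_s ≈ 0.964 s

From 1 + K_pG_p(s) = 0: s² + 8.3s + 46.89 = 0 ⇒ ω_n = 6.848, ζ = 0.606.
2% settling time T_s ≈ 4/(ζω_n) = 4/4.15 = 0.964 s.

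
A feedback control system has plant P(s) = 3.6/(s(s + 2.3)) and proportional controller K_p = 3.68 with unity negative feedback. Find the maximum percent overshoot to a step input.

35.1%

The closed-loop denominator s² + 2.3s + 13.25 gives ω_n = √13.25 = 3.64 and ζ = 2.3/(2ω_n) = 0.316.
%OS = 100·exp(−πζ/√(1−ζ²)) = 100·exp(−π·0.316/√0.9002) = 35.1%.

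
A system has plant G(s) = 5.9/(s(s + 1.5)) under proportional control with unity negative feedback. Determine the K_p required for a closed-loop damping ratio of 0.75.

K_p = 0.169

Closed-loop characteristic equation: s² + 1.5s + K_p·5.9 = 0.
So ω_n = √(5.9K_p) and 2ζω_n = 1.5, giving ζ = 1.5/(2√(5.9K_p)).
Setting ζ = 0.75: √(5.9K_p) = 1.5/(2·0.75) = 1, so K_p = 1/5.9 = 0.169.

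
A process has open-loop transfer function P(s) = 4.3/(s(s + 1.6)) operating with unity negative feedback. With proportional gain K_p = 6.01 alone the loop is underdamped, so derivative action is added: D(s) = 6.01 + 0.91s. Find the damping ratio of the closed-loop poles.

ζ = 0.542

Forward path: (6.01 + 0.91s)·4.3/(s(s+1.6)). The closed-loop characteristic equation is s² + (1.6 + 4.3·0.91)s + 4.3·6.01 = 0.
That is s² + 5.513s + 25.84 = 0, so ω_n = 5.084 rad/s and ζ = 5.513/(2·5.084) = 0.5422.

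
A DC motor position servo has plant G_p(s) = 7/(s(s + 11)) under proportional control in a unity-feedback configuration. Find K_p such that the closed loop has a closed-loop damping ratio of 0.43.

Closed-loop characteristic equation: s² + 11s + K_p·7 = 0.
So ω_n = √(7K_p) and 2ζω_n = 11, giving ζ = 11/(2√(7K_p)).
Setting ζ = 0.43: √(7K_p) = 11/(2·0.43) = 12.79, so K_p = 163.6/7 = 23.4.

K_p = 23.4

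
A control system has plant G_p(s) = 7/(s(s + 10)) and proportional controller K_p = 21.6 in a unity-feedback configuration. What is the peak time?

The closed-loop denominator s² + 10s + 151.2 gives ω_n = √151.2 = 12.3 and ζ = 10/(2ω_n) = 0.4066.
Damped frequency ω_d = ω_n√(1−ζ²) = 11.23 rad/s, so peak time T_p = π/ω_d = 0.28 s.

T_p = 0.28 s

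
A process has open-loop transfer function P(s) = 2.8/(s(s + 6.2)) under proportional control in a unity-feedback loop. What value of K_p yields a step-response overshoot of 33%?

K_p = 31

From %OS = 100·exp(−πζ/√(1−ζ²)) = 33%, ζ = −ln(0.33)/√(π²+ln²(0.33)) = 0.3328.
Characteristic equation s² + 6.2s + 2.8K_p = 0 gives ζ = 6.2/(2√(2.8K_p)).
Setting ζ = 0.3328: √(2.8K_p) = 6.2/(2·0.3328) = 9.315, so K_p = 86.78/2.8 = 31.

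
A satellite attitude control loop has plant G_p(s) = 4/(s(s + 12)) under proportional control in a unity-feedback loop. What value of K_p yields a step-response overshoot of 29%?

From %OS = 100·exp(−πζ/√(1−ζ²)) = 29%, ζ = −ln(0.29)/√(π²+ln²(0.29)) = 0.3666.
Characteristic equation s² + 12s + 4K_p = 0 gives ζ = 12/(2√(4K_p)).
Setting ζ = 0.3666: √(4K_p) = 12/(2·0.3666) = 16.37, so K_p = 267.9/4 = 67.

K_p = 67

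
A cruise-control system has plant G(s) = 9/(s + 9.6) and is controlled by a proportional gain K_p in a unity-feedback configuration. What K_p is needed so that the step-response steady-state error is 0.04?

K_p = 25.6

The loop is type 0, so e_ss(step) = 1/(1 + K_pos) with K_pos = K_p·G(0).
G(0) = 0.9375. Require 1/(1 + K_p·0.9375) = 0.04, so 1 + 0.9375·K_p = 25.
K_p = (25 − 1)/0.9375 = 25.6.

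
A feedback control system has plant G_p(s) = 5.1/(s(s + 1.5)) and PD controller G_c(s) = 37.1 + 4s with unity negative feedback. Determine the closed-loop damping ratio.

ζ = 0.796

Forward path: (37.1 + 4s)·5.1/(s(s+1.5)). The closed-loop characteristic equation is s² + (1.5 + 5.1·4)s + 5.1·37.1 = 0.
That is s² + 21.9s + 189.2 = 0, so ω_n = 13.76 rad/s and ζ = 21.9/(2·13.76) = 0.7961.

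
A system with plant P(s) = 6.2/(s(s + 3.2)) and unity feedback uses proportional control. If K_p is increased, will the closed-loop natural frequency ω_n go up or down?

ω_n = √(6.2·K_p), which grows with K_p.

increase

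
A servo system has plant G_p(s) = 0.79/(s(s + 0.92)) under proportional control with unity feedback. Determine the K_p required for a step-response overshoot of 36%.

From %OS = 100·exp(−πζ/√(1−ζ²)) = 36%, ζ = −ln(0.36)/√(π²+ln²(0.36)) = 0.3093.
Characteristic equation s² + 0.92s + 0.79K_p = 0 gives ζ = 0.92/(2√(0.79K_p)).
Setting ζ = 0.3093: √(0.79K_p) = 0.92/(2·0.3093) = 1.487, so K_p = 2.212/0.79 = 2.8.

K_p = 2.8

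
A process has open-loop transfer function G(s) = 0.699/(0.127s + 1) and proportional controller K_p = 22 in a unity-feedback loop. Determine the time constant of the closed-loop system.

τ = 0.00775 s

Closed loop: T(s) = K_p·G/(1+K_p·G) = 15.38/(0.127s + 1 + 15.38), with pole at s = −(1 + 15.38)/0.127 = −129.
Closed-loop time constant τ = 1/129 = 0.00775 s.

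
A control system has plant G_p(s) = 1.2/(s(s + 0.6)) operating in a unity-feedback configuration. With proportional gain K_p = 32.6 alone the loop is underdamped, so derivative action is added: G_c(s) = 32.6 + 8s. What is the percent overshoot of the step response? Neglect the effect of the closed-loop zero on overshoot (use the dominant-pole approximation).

Forward path: (32.6 + 8s)·1.2/(s(s+0.6)). The closed-loop characteristic equation is s² + (0.6 + 1.2·8)s + 1.2·32.6 = 0.
That is s² + 10.2s + 39.12 = 0, so ω_n = 6.255 rad/s and ζ = 10.2/(2·6.255) = 0.8154.
%OS = 100·exp(−πζ/√(1−ζ²)) = 1.2%.

1.2%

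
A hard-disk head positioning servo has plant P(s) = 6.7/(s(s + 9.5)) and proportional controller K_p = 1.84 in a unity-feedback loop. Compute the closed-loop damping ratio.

1 + K_p·P(s) = 0 gives s² + 9.5s + 12.33 = 0.
Matching s² + 2ζω_n s + ω_n²: ω_n = √12.33 = 3.511 rad/s and 2ζω_n = 9.5, so ζ = 9.5/(2·3.511) = 1.35.

ζ = 1.35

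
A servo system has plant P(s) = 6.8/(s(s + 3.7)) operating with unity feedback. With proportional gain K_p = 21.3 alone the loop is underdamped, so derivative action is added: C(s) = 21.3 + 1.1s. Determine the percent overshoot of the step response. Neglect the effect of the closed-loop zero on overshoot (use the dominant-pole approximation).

Forward path: (21.3 + 1.1s)·6.8/(s(s+3.7)). The closed-loop characteristic equation is s² + (3.7 + 6.8·1.1)s + 6.8·21.3 = 0.
That is s² + 11.18s + 144.8 = 0, so ω_n = 12.03 rad/s and ζ = 11.18/(2·12.03) = 0.4645.
%OS = 100·exp(−πζ/√(1−ζ²)) = 19.2%.

19.2%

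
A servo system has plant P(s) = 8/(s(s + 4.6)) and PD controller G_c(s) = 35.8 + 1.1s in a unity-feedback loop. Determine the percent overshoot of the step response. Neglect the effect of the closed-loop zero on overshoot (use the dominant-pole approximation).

Forward path: (35.8 + 1.1s)·8/(s(s+4.6)). The closed-loop characteristic equation is s² + (4.6 + 8·1.1)s + 8·35.8 = 0.
That is s² + 13.4s + 286.4 = 0, so ω_n = 16.92 rad/s and ζ = 13.4/(2·16.92) = 0.3959.
%OS = 100·exp(−πζ/√(1−ζ²)) = 25.8%.

25.8%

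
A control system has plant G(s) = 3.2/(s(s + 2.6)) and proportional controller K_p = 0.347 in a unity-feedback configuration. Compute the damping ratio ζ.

With unity feedback the closed-loop characteristic equation is s² + 2.6s + 0.347·3.2 = s² + 2.6s + 1.11 = 0.
So ω_n² = 1.11 ⇒ ω_n = 1.054 rad/s, and ζ = 2.6/(2ω_n) = 1.23.

ζ = 1.23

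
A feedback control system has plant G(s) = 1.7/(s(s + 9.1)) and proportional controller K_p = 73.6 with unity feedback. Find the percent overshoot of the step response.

24.7%

The closed-loop denominator s² + 9.1s + 125.1 gives ω_n = √125.1 = 11.19 and ζ = 9.1/(2ω_n) = 0.4068.
%OS = 100·exp(−πζ/√(1−ζ²)) = 100·exp(−π·0.4068/√0.8345) = 24.7%.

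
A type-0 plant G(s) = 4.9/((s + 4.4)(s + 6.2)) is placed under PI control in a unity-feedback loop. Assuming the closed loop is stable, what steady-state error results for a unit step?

0

The PI controller's integrator makes the forward path type 1, so e_ss to a step is zero.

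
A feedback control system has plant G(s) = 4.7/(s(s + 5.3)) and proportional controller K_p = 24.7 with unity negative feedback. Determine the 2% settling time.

The closed-loop denominator s² + 5.3s + 116.1 gives ω_n = √116.1 = 10.77 and ζ = 5.3/(2ω_n) = 0.246.
2% settling time T_s ≈ 4/(ζω_n) = 4/2.65 = 1.51 s.

T_s ≈ 1.51 s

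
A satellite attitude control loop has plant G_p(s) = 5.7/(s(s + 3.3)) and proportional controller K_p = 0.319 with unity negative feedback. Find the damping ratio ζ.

ζ = 1.22

With unity feedback the closed-loop characteristic equation is s² + 3.3s + 0.319·5.7 = s² + 3.3s + 1.818 = 0.
So ω_n² = 1.818 ⇒ ω_n = 1.348 rad/s, and ζ = 3.3/(2ω_n) = 1.22.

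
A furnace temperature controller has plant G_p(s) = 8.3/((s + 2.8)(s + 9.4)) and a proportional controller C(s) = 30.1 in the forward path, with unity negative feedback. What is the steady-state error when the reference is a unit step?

The loop is type 0. Static position error constant K_pos = C(0)·G_p(0) = 30.1·0.3153 = 9.492.
Steady-state error to a unit step: e_ss = 1/(1+K_pos) = 1/10.49 = 0.0953.

0.0953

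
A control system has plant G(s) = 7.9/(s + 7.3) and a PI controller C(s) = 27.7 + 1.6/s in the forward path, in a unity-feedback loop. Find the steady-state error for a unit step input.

The open loop C(s)G(s) has a pole at the origin (type 1), so the static position error constant is infinite and e_ss = 1/(1+∞) = 0.

0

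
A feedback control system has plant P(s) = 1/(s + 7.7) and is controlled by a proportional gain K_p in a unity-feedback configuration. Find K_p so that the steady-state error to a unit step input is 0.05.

The loop is type 0, so e_ss(step) = 1/(1 + K_pos) with K_pos = K_p·P(0).
P(0) = 0.1299. Require 1/(1 + K_p·0.1299) = 0.05, so 1 + 0.1299·K_p = 20.
K_p = (20 − 1)/0.1299 = 146.

K_p = 146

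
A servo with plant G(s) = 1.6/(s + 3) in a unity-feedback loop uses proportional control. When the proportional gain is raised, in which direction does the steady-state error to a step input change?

decrease

The position error constant K_pos = K_p·G(0) grows with K_p, and e_ss = 1/(1+K_pos) falls.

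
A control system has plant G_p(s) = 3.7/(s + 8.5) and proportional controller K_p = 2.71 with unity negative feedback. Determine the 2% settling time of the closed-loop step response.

Closed-loop transfer function: T(s) = K_p·G_p(s)/(1 + K_p·G_p(s)) = 10.03/(s + 8.5 + 10.03) = 10.03/(s + 18.53).
Time constant τ = 1/18.53 = 0.05398 s, so the 2% settling time is about 4τ = 0.216 s.

T_s ≈ 0.216 s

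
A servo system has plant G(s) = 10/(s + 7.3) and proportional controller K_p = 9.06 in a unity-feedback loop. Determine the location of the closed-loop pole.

s = -97.9

Closed-loop transfer function: T(s) = K_p·G(s)/(1 + K_p·G(s)) = 90.6/(s + 7.3 + 90.6) = 90.6/(s + 97.9).
The closed-loop pole is at s = −97.9.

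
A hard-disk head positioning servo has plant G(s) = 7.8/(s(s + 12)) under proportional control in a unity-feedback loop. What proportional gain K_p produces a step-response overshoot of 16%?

K_p = 18.2

From %OS = 100·exp(−πζ/√(1−ζ²)) = 16%, ζ = −ln(0.16)/√(π²+ln²(0.16)) = 0.5039.
Characteristic equation s² + 12s + 7.8K_p = 0 gives ζ = 12/(2√(7.8K_p)).
Setting ζ = 0.5039: √(7.8K_p) = 12/(2·0.5039) = 11.91, so K_p = 141.8/7.8 = 18.2.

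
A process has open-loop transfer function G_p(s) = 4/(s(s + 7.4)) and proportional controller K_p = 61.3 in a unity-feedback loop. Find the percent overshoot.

From 1 + K_pG_p(s) = 0: s² + 7.4s + 245.2 = 0 ⇒ ω_n = 15.66, ζ = 0.2363.
%OS = 100·exp(−πζ/√(1−ζ²)) = 100·exp(−π·0.2363/√0.9442) = 46.6%.

46.6%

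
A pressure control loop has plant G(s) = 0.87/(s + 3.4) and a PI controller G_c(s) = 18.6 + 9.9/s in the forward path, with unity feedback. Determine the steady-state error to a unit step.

The open loop G_c(s)G(s) has a pole at the origin (type 1), so the static position error constant is infinite and e_ss = 1/(1+∞) = 0.

0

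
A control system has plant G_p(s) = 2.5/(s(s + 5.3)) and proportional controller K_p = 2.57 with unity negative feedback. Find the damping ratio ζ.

ζ = 1.05

1 + K_p·G_p(s) = 0 gives s² + 5.3s + 6.425 = 0.
So ω_n² = 6.425 ⇒ ω_n = 2.535 rad/s, and ζ = 5.3/(2ω_n) = 1.05.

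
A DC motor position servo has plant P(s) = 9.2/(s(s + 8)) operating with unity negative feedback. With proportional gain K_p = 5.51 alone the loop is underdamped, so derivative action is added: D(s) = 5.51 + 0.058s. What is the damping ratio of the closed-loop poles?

Forward path: (5.51 + 0.058s)·9.2/(s(s+8)). The closed-loop characteristic equation is s² + (8 + 9.2·0.058)s + 9.2·5.51 = 0.
That is s² + 8.534s + 50.69 = 0, so ω_n = 7.12 rad/s and ζ = 8.534/(2·7.12) = 0.5993.

ζ = 0.599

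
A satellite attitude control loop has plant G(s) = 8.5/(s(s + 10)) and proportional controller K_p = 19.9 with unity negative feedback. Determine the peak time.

T_p = 0.262 s

The closed-loop denominator s² + 10s + 169.1 gives ω_n = √169.1 = 13.01 and ζ = 10/(2ω_n) = 0.3844.
Damped frequency ω_d = ω_n√(1−ζ²) = 12.01 rad/s, so peak time T_p = π/ω_d = 0.262 s.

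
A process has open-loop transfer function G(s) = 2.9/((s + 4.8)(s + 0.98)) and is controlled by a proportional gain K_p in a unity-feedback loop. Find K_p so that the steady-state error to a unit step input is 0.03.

K_p = 52.4

Steady-state error for a unit step on this type-0 loop is 1/(1 + K_p·G(0)).
G(0) = 0.6165. Require 1/(1 + K_p·0.6165) = 0.03, so 1 + 0.6165·K_p = 33.33.
K_p = (33.33 − 1)/0.6165 = 52.4.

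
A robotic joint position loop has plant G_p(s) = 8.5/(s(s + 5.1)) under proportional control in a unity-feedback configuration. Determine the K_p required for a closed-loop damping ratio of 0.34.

Closed-loop characteristic equation: s² + 5.1s + K_p·8.5 = 0.
So ω_n = √(8.5K_p) and 2ζω_n = 5.1, giving ζ = 5.1/(2√(8.5K_p)).
Setting ζ = 0.34: √(8.5K_p) = 5.1/(2·0.34) = 7.5, so K_p = 56.25/8.5 = 6.62.

K_p = 6.62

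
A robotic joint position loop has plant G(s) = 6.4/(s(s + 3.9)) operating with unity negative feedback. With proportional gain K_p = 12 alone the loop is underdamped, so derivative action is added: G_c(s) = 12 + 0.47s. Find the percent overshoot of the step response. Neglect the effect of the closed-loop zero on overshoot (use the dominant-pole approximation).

26%

Forward path: (12 + 0.47s)·6.4/(s(s+3.9)). The closed-loop characteristic equation is s² + (3.9 + 6.4·0.47)s + 6.4·12 = 0.
That is s² + 6.908s + 76.8 = 0, so ω_n = 8.764 rad/s and ζ = 6.908/(2·8.764) = 0.3941.
%OS = 100·exp(−πζ/√(1−ζ²)) = 26%.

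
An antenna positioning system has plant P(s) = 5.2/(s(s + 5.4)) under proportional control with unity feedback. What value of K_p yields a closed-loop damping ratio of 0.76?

Closed-loop characteristic equation: s² + 5.4s + K_p·5.2 = 0.
So ω_n = √(5.2K_p) and 2ζω_n = 5.4, giving ζ = 5.4/(2√(5.2K_p)).
Setting ζ = 0.76: √(5.2K_p) = 5.4/(2·0.76) = 3.553, so K_p = 12.62/5.2 = 2.43.

K_p = 2.43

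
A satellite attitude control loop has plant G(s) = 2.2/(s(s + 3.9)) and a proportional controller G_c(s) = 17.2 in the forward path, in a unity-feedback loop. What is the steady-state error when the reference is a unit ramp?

0.103

The loop has one pole at the origin (type 1). Velocity error constant K_v = lim_{s→0} s·G_c(s)G(s) = 17.2·2.2/3.9 = 9.703.
Steady-state error to a unit ramp: e_ss = 1/K_v = 0.103.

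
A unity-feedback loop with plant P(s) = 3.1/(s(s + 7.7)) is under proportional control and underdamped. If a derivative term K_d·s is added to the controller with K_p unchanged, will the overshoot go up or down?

decrease

With PD the characteristic equation becomes s² + (a + K·K_d)s + K·K_p = 0; the damping term grows, ζ rises, overshoot falls.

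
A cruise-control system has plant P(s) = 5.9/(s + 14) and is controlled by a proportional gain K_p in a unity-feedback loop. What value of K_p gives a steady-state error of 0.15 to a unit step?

K_p = 13.4

For a type-0 loop with proportional control, e_ss = 1/(1 + K_p·P(0)).
P(0) = 0.4214. Require 1/(1 + K_p·0.4214) = 0.15, so 1 + 0.4214·K_p = 6.667.
K_p = (6.667 − 1)/0.4214 = 13.4.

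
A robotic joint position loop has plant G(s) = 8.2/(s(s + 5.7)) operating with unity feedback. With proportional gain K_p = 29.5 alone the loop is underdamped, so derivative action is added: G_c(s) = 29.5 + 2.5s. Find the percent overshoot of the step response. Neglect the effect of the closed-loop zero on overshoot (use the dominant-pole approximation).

Forward path: (29.5 + 2.5s)·8.2/(s(s+5.7)). The closed-loop characteristic equation is s² + (5.7 + 8.2·2.5)s + 8.2·29.5 = 0.
That is s² + 26.2s + 241.9 = 0, so ω_n = 15.55 rad/s and ζ = 26.2/(2·15.55) = 0.8423.
%OS = 100·exp(−πζ/√(1−ζ²)) = 0.738%.

0.738%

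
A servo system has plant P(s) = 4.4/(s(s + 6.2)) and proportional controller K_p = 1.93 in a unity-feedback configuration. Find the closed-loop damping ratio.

ζ = 1.06

The closed-loop denominator is s(s+6.2) + 1.93·4.4 = s² + 6.2s + 8.492.
Matching s² + 2ζω_n s + ω_n²: ω_n = √8.492 = 2.914 rad/s and 2ζω_n = 6.2, so ζ = 6.2/(2·2.914) = 1.06.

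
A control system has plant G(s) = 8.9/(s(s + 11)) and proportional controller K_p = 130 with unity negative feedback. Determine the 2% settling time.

The closed-loop denominator s² + 11s + 1157 gives ω_n = √1157 = 34.01 and ζ = 11/(2ω_n) = 0.1617.
2% settling time T_s ≈ 4/(ζω_n) = 4/5.5 = 0.727 s.

T_s ≈ 0.727 s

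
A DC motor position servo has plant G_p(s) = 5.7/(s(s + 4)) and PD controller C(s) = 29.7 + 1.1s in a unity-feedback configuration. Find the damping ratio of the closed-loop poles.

Forward path: (29.7 + 1.1s)·5.7/(s(s+4)). The closed-loop characteristic equation is s² + (4 + 5.7·1.1)s + 5.7·29.7 = 0.
That is s² + 10.27s + 169.3 = 0, so ω_n = 13.01 rad/s and ζ = 10.27/(2·13.01) = 0.3947.

ζ = 0.395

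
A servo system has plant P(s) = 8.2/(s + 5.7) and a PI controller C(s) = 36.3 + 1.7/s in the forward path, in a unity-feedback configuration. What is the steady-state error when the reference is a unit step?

0

The open loop C(s)P(s) has a pole at the origin (type 1), so the static position error constant is infinite and e_ss = 1/(1+∞) = 0.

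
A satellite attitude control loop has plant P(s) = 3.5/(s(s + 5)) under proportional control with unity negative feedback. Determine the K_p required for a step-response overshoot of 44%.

From %OS = 100·exp(−πζ/√(1−ζ²)) = 44%, ζ = −ln(0.44)/√(π²+ln²(0.44)) = 0.2528.
Characteristic equation s² + 5s + 3.5K_p = 0 gives ζ = 5/(2√(3.5K_p)).
Setting ζ = 0.2528: √(3.5K_p) = 5/(2·0.2528) = 9.888, so K_p = 97.77/3.5 = 27.9.

K_p = 27.9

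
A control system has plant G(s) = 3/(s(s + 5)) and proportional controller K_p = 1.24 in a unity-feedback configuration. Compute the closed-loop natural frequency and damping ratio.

With unity feedback the closed-loop characteristic equation is s² + 5s + 1.24·3 = s² + 5s + 3.72 = 0.
Matching s² + 2ζω_n s + ω_n²: ω_n = √3.72 = 1.929 rad/s and 2ζω_n = 5, so ζ = 5/(2·1.929) = 1.3.

ω_n = 1.93 rad/s, ζ = 1.3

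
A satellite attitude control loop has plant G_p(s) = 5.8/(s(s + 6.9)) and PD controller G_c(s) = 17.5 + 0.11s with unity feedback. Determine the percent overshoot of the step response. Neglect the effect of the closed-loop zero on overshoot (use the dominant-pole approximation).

Forward path: (17.5 + 0.11s)·5.8/(s(s+6.9)). The closed-loop characteristic equation is s² + (6.9 + 5.8·0.11)s + 5.8·17.5 = 0.
That is s² + 7.538s + 101.5 = 0, so ω_n = 10.07 rad/s and ζ = 7.538/(2·10.07) = 0.3741.
%OS = 100·exp(−πζ/√(1−ζ²)) = 28.2%.

28.2%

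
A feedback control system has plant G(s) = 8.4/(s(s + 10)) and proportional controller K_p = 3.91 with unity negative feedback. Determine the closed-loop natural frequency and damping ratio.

The closed-loop denominator is s(s+10) + 3.91·8.4 = s² + 10s + 32.84.
So ω_n² = 32.84 ⇒ ω_n = 5.731 rad/s, and ζ = 10/(2ω_n) = 0.872.

ω_n = 5.73 rad/s, ζ = 0.872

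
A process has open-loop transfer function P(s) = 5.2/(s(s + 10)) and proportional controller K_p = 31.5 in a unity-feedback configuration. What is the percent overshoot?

From 1 + K_pP(s) = 0: s² + 10s + 163.8 = 0 ⇒ ω_n = 12.8, ζ = 0.3907.
%OS = 100·exp(−πζ/√(1−ζ²)) = 100·exp(−π·0.3907/√0.8474) = 26.4%.

26.4%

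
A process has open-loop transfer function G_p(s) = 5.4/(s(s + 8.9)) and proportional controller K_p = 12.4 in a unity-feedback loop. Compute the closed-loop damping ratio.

ζ = 0.544

The closed-loop denominator is s(s+8.9) + 12.4·5.4 = s² + 8.9s + 66.96.
Matching s² + 2ζω_n s + ω_n²: ω_n = √66.96 = 8.183 rad/s and 2ζω_n = 8.9, so ζ = 8.9/(2·8.183) = 0.544.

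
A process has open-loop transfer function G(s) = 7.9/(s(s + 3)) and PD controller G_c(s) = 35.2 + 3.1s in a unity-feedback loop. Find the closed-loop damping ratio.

Forward path: (35.2 + 3.1s)·7.9/(s(s+3)). The closed-loop characteristic equation is s² + (3 + 7.9·3.1)s + 7.9·35.2 = 0.
That is s² + 27.49s + 278.1 = 0, so ω_n = 16.68 rad/s and ζ = 27.49/(2·16.68) = 0.8243.

ζ = 0.824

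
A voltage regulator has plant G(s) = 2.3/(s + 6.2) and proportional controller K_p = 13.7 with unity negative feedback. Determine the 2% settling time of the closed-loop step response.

Closed-loop transfer function: T(s) = K_p·G(s)/(1 + K_p·G(s)) = 31.51/(s + 6.2 + 31.51) = 31.51/(s + 37.71).
Time constant τ = 1/37.71 = 0.02652 s, so the 2% settling time is about 4τ = 0.106 s.

T_s ≈ 0.106 s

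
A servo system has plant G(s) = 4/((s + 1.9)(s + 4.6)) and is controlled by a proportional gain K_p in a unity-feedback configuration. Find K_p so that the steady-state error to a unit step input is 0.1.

K_p = 19.7

Steady-state error for a unit step on this type-0 loop is 1/(1 + K_p·G(0)).
G(0) = 0.4577. Require 1/(1 + K_p·0.4577) = 0.1, so 1 + 0.4577·K_p = 10.
K_p = (10 − 1)/0.4577 = 19.7.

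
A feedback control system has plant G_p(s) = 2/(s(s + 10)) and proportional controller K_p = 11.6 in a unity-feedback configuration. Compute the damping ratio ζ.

The closed-loop denominator is s(s+10) + 11.6·2 = s² + 10s + 23.2.
Matching s² + 2ζω_n s + ω_n²: ω_n = √23.2 = 4.817 rad/s and 2ζω_n = 10, so ζ = 10/(2·4.817) = 1.04.

ζ = 1.04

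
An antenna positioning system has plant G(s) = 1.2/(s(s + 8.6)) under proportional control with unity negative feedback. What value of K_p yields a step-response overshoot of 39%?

From %OS = 100·exp(−πζ/√(1−ζ²)) = 39%, ζ = −ln(0.39)/√(π²+ln²(0.39)) = 0.2871.
Characteristic equation s² + 8.6s + 1.2K_p = 0 gives ζ = 8.6/(2√(1.2K_p)).
Setting ζ = 0.2871: √(1.2K_p) = 8.6/(2·0.2871) = 14.98, so K_p = 224.3/1.2 = 187.

K_p = 187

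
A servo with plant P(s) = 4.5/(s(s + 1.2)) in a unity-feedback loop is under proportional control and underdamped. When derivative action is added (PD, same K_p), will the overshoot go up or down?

decrease

With PD the characteristic equation becomes s² + (a + K·K_d)s + K·K_p = 0; the damping term grows, ζ rises, overshoot falls.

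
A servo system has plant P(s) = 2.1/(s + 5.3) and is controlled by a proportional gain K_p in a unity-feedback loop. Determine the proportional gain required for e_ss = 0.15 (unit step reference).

Steady-state error for a unit step on this type-0 loop is 1/(1 + K_p·P(0)).
P(0) = 0.3962. Require 1/(1 + K_p·0.3962) = 0.15, so 1 + 0.3962·K_p = 6.667.
K_p = (6.667 − 1)/0.3962 = 14.3.

K_p = 14.3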